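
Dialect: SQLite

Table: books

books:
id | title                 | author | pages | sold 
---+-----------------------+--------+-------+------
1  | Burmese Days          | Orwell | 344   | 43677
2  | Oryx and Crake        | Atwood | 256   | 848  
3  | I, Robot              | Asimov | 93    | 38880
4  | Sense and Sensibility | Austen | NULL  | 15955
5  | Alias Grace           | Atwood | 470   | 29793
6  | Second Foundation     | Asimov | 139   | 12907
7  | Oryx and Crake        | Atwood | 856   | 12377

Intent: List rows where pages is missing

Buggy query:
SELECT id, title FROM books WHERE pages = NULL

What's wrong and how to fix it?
Bug: Comparing to NULL with '=' never matches; NULL = NULL is unknown, not true

Fix: Use IS NULL to test for NULL

Corrected query:
SELECT id, title FROM books WHERE pages IS NULL

Result:
id | title                
---+----------------------
4  | Sense and Sensibility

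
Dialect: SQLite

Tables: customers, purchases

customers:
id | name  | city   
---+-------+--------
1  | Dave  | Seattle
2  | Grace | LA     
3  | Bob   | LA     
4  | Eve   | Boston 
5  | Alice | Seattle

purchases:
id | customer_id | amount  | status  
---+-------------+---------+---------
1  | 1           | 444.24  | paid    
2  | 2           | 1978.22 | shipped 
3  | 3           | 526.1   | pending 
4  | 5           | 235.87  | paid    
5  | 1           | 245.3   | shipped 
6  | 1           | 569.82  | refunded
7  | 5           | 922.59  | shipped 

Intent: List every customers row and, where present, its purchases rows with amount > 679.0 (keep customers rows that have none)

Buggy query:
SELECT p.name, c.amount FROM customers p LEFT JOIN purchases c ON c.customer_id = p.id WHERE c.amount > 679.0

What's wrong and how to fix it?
Bug: Filtering c.amount in WHERE discards the NULL rows produced by LEFT JOIN, turning it into an inner join

Fix: Put 'c.amount > 679.0' in the JOIN's ON clause instead of WHERE

Corrected query:
SELECT p.name, c.amount FROM customers p LEFT JOIN purchases c ON c.customer_id = p.id AND c.amount > 679.0

Result:
name  | amount 
------+--------
Dave  | NULL   
Grace | 1978.22
Bob   | NULL   
Eve   | NULL   
Alice | 922.59 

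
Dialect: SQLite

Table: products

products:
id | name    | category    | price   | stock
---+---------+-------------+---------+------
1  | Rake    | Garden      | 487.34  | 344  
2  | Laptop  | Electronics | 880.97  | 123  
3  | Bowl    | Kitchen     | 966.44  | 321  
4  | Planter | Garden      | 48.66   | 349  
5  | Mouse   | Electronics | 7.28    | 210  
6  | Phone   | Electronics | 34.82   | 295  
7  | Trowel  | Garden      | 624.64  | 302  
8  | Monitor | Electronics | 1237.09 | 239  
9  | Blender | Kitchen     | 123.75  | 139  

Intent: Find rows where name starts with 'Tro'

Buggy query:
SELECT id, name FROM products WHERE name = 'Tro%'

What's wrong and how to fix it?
Bug: Wildcards only work with LIKE; '=' treats '%' as a literal character

Fix: Replace '=' with LIKE so 'Tro%' is treated as a pattern

Corrected query:
SELECT id, name FROM products WHERE name LIKE 'Tro%'

Result:
id | name  
---+-------
7  | Trowel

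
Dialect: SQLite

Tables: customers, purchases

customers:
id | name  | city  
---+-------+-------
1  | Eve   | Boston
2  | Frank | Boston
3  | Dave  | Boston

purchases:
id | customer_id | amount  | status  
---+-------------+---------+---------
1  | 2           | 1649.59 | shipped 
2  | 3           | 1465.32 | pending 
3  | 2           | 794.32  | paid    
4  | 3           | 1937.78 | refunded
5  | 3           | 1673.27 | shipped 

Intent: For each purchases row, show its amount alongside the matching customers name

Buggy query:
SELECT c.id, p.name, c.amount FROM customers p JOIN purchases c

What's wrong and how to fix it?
Bug: Missing join condition: each purchases row is matched to all customers rows instead of just its own

Fix: Specify the join condition linking the foreign key to the parent id

Corrected query:
SELECT c.id, p.name, c.amount FROM customers p JOIN purchases c ON c.customer_id = p.id

Result:
id | name  | amount 
---+-------+--------
1  | Frank | 1649.59
2  | Dave  | 1465.32
3  | Frank | 794.32 
4  | Dave  | 1937.78
5  | Dave  | 1673.27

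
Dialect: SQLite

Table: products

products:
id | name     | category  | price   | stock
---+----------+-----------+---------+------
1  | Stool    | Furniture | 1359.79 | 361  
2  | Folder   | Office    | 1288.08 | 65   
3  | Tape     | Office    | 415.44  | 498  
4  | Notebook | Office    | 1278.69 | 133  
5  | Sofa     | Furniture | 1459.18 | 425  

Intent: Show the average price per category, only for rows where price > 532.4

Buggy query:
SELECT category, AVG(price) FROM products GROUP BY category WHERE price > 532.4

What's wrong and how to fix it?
Bug: Row-level WHERE must come before GROUP BY in the clause order

Fix: Move the WHERE clause before GROUP BY

Corrected query:
SELECT category, AVG(price) FROM products WHERE price > 532.4 GROUP BY category

Result:
category  | AVG(price)
----------+-----------
Furniture | 1409.485  
Office    | 1283.385  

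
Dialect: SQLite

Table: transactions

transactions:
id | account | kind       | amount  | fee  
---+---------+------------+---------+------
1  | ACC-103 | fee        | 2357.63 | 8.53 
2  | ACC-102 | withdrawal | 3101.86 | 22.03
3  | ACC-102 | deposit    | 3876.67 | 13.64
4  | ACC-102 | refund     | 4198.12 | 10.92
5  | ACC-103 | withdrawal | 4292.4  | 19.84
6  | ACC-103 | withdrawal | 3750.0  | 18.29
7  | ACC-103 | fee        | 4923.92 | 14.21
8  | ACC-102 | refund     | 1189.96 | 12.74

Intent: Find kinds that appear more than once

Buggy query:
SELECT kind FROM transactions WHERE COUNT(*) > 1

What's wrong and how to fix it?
Bug: COUNT(*) is an aggregate and cannot be used in WHERE

Fix: GROUP BY kind, then filter groups with HAVING COUNT(*) > 1

Corrected query:
SELECT kind FROM transactions GROUP BY kind HAVING COUNT(*) > 1

Result:
kind      
----------
fee       
refund    
withdrawal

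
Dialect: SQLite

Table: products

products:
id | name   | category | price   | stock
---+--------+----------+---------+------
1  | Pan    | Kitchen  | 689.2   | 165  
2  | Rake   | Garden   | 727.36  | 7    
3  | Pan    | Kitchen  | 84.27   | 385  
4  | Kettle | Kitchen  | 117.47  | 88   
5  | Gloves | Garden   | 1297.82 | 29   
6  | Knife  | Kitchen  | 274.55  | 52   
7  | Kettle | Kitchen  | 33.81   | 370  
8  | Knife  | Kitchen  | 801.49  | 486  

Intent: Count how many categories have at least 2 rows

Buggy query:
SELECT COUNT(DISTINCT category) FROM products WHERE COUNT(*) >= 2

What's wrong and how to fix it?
Bug: WHERE filters individual rows, not groups, so a group-level COUNT is invalid there

Fix: Group first with HAVING COUNT(*) >= 2, then COUNT the resulting groups

Corrected query:
SELECT COUNT(*) FROM (SELECT category FROM products GROUP BY category HAVING COUNT(*) >= 2)

Result:
COUNT(*)
--------
2       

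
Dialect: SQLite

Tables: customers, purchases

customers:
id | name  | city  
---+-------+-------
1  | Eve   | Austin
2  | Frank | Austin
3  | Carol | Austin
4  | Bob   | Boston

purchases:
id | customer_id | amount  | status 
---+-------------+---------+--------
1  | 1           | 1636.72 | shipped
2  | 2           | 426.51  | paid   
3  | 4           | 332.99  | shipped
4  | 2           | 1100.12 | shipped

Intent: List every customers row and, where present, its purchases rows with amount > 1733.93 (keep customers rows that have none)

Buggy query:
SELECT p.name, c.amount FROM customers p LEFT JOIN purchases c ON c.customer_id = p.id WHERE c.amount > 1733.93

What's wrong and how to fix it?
Bug: Filtering c.amount in WHERE discards the NULL rows produced by LEFT JOIN, turning it into an inner join

Fix: Put 'c.amount > 1733.93' in the JOIN's ON clause instead of WHERE

Corrected query:
SELECT p.name, c.amount FROM customers p LEFT JOIN purchases c ON c.customer_id = p.id AND c.amount > 1733.93

Result:
name  | amount
------+-------
Eve   | NULL  
Frank | NULL  
Carol | NULL  
Bob   | NULL  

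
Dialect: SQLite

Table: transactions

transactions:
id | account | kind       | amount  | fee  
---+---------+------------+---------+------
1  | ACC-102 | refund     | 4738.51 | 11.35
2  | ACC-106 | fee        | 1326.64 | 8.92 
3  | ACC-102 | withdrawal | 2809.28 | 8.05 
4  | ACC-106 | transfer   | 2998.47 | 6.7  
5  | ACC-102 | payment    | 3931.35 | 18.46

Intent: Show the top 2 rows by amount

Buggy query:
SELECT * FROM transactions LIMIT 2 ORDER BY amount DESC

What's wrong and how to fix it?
Bug: ORDER BY cannot follow LIMIT; LIMIT is the final clause

Fix: Sort with ORDER BY, then apply LIMIT

Corrected query:
SELECT * FROM transactions ORDER BY amount DESC LIMIT 2

Result:
id | account | kind    | amount  | fee  
---+---------+---------+---------+------
1  | ACC-102 | refund  | 4738.51 | 11.35
5  | ACC-102 | payment | 3931.35 | 18.46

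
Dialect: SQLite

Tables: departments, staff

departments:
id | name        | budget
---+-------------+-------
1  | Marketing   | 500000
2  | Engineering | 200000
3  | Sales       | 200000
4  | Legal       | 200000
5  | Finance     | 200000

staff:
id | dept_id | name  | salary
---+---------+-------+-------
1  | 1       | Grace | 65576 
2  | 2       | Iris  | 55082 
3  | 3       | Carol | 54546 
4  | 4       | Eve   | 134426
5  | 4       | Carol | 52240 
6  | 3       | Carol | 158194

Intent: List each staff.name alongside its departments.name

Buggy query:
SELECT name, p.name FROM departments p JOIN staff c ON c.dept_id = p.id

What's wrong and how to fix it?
Bug: Both tables have a 'name' column; the unqualified reference is ambiguous

Fix: Prefix ambiguous columns with the table alias

Corrected query:
SELECT c.name, p.name FROM departments p JOIN staff c ON c.dept_id = p.id

Result:
name  | name       
------+------------
Grace | Marketing  
Iris  | Engineering
Carol | Sales      
Eve   | Legal      
Carol | Legal      
Carol | Sales      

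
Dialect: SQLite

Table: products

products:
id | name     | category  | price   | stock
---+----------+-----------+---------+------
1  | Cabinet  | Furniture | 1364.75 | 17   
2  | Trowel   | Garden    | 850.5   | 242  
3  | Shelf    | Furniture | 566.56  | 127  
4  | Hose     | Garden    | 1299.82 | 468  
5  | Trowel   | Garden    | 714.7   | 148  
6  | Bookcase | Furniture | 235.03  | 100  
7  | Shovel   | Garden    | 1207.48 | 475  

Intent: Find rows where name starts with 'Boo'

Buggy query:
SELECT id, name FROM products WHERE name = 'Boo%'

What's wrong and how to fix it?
Bug: Wildcards only work with LIKE; '=' treats '%' as a literal character

Fix: Replace '=' with LIKE so 'Boo%' is treated as a pattern

Corrected query:
SELECT id, name FROM products WHERE name LIKE 'Boo%'

Result:
id | name    
---+---------
6  | Bookcase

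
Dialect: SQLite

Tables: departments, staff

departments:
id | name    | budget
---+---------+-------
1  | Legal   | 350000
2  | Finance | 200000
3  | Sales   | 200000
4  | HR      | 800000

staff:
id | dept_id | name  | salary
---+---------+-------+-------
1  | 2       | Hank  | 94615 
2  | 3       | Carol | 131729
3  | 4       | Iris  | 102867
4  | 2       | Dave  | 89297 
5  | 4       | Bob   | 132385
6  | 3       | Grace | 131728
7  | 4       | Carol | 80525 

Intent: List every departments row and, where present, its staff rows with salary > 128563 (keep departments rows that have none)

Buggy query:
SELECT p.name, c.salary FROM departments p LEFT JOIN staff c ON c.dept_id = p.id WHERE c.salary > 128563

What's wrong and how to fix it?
Bug: Filtering c.salary in WHERE discards the NULL rows produced by LEFT JOIN, turning it into an inner join

Fix: Put 'c.salary > 128563' in the JOIN's ON clause instead of WHERE

Corrected query:
SELECT p.name, c.salary FROM departments p LEFT JOIN staff c ON c.dept_id = p.id AND c.salary > 128563

Result:
name    | salary
--------+-------
Legal   | NULL  
Finance | NULL  
Sales   | 131728
Sales   | 131729
HR      | 132385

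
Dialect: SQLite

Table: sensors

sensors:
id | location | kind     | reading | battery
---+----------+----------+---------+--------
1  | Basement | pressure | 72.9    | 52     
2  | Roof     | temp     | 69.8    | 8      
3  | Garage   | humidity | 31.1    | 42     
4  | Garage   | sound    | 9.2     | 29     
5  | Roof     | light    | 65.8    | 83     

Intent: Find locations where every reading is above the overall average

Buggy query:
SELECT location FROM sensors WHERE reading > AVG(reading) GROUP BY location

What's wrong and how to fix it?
Bug: WHERE evaluates per row before aggregation, so AVG() is unavailable

Fix: Use a subquery for AVG and a HAVING MIN(...) filter so the condition holds for every row in the group

Corrected query:
SELECT location FROM sensors GROUP BY location HAVING MIN(reading) > (SELECT AVG(reading) FROM sensors)

Result:
location
--------
Basement
Roof    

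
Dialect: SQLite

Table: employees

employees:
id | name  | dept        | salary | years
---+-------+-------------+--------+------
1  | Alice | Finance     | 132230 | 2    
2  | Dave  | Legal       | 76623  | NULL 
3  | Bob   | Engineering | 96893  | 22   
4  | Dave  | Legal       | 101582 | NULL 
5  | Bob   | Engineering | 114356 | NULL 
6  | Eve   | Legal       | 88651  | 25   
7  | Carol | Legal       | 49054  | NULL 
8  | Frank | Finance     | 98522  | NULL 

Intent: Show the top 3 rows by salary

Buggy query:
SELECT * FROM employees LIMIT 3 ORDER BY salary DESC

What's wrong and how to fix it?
Bug: ORDER BY cannot follow LIMIT; LIMIT is the final clause

Fix: Swap the clauses: ORDER BY first, then LIMIT

Corrected query:
SELECT * FROM employees ORDER BY salary DESC LIMIT 3

Result:
id | name  | dept        | salary | years
---+-------+-------------+--------+------
1  | Alice | Finance     | 132230 | 2    
5  | Bob   | Engineering | 114356 | NULL 
4  | Dave  | Legal       | 101582 | NULL 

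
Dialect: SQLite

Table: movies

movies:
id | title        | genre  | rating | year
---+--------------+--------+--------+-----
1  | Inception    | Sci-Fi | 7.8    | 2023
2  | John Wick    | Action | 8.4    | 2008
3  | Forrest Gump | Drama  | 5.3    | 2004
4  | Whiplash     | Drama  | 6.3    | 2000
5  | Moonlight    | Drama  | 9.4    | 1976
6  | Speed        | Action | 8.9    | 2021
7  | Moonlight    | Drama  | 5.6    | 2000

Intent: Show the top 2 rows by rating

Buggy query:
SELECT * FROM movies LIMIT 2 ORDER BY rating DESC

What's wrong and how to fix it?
Bug: ORDER BY cannot follow LIMIT; LIMIT is the final clause

Fix: Swap the clauses: ORDER BY first, then LIMIT

Corrected query:
SELECT * FROM movies ORDER BY rating DESC LIMIT 2

Result:
id | title     | genre  | rating | year
---+-----------+--------+--------+-----
5  | Moonlight | Drama  | 9.4    | 1976
6  | Speed     | Action | 8.9    | 2021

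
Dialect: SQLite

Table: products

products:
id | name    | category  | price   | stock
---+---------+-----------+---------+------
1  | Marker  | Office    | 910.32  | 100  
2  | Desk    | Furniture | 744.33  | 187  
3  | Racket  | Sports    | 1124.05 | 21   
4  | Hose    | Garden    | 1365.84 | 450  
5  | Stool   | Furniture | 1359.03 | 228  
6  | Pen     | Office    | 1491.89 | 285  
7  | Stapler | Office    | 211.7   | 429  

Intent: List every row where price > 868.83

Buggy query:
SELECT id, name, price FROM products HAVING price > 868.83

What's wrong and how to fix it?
Bug: This is a non-aggregate query (no GROUP BY, no aggregates), so in SQLite the HAVING clause is invalid here; a row-level condition belongs in WHERE

Fix: Replace HAVING with WHERE since the condition applies to individual rows

Corrected query:
SELECT id, name, price FROM products WHERE price > 868.83

Result:
id | name   | price  
---+--------+--------
1  | Marker | 910.32 
3  | Racket | 1124.05
4  | Hose   | 1365.84
5  | Stool  | 1359.03
6  | Pen    | 1491.89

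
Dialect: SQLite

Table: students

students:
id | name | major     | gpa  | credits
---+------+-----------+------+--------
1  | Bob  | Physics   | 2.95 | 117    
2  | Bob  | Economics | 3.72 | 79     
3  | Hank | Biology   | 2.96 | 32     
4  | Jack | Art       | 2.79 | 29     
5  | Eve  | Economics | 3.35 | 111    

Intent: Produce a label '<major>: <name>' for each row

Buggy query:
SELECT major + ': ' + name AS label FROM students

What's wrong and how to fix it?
Bug: '+' is numeric addition; on text columns SQLite converts them to 0 instead of concatenating

Fix: Replace + with || to concatenate text

Corrected query:
SELECT major || ': ' || name AS label FROM students

Result:
label         
--------------
Physics: Bob  
Economics: Bob
Biology: Hank 
Art: Jack     
Economics: Eve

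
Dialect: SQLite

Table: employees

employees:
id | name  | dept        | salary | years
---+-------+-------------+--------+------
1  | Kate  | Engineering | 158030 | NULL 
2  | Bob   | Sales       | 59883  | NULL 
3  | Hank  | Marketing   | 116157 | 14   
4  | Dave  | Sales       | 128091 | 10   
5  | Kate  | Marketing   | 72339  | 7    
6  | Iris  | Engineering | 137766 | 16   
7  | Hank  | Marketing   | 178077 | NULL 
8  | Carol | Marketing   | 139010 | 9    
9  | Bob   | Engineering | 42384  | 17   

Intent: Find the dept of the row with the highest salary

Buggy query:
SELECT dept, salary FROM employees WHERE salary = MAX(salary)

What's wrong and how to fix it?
Bug: MAX(salary) is an aggregate and cannot be used directly in WHERE

Fix: Use a subquery: WHERE salary = (SELECT MAX(salary) FROM employees)

Corrected query:
SELECT dept, salary FROM employees WHERE salary = (SELECT MAX(salary) FROM employees)

Result:
dept      | salary
----------+-------
Marketing | 178077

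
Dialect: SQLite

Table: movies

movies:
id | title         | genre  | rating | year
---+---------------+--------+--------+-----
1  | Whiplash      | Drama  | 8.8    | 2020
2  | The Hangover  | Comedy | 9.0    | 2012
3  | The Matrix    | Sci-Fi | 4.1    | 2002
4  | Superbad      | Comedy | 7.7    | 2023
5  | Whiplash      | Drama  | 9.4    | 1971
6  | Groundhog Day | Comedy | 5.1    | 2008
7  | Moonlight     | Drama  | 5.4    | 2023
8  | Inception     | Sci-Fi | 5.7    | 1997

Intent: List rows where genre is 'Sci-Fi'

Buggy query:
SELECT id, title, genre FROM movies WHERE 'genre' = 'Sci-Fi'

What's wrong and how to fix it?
Bug: Single quotes denote string literals in SQL; the column name is being compared as a constant string

Fix: Remove the quotes around the column name (or use double quotes for an identifier)

Corrected query:
SELECT id, title, genre FROM movies WHERE genre = 'Sci-Fi'

Result:
id | title      | genre 
---+------------+-------
3  | The Matrix | Sci-Fi
8  | Inception  | Sci-Fi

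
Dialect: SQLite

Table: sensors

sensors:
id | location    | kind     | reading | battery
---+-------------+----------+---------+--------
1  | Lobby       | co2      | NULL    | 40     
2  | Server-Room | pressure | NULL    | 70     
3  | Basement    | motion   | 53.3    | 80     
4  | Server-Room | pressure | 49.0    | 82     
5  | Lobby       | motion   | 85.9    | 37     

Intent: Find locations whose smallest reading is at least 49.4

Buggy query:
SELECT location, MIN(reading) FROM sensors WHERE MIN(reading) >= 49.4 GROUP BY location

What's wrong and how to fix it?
Bug: MIN() in WHERE is a misuse of aggregate

Fix: Use HAVING for the per-group MIN condition

Corrected query:
SELECT location, MIN(reading) FROM sensors GROUP BY location HAVING MIN(reading) >= 49.4

Result:
location | MIN(reading)
---------+-------------
Basement | 53.3        
Lobby    | 85.9        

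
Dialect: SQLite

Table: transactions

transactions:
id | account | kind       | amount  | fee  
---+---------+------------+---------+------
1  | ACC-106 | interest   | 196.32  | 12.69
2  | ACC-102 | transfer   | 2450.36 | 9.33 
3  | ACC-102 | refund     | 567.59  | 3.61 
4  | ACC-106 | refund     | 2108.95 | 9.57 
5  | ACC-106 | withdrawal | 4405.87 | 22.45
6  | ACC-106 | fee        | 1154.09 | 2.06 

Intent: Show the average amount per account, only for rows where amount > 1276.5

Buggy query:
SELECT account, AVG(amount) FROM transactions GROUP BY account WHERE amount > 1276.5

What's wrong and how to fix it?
Bug: WHERE cannot follow GROUP BY

Fix: Place WHERE between FROM and GROUP BY

Corrected query:
SELECT account, AVG(amount) FROM transactions WHERE amount > 1276.5 GROUP BY account

Result:
account | AVG(amount)
--------+------------
ACC-102 | 2450.36    
ACC-106 | 3257.41    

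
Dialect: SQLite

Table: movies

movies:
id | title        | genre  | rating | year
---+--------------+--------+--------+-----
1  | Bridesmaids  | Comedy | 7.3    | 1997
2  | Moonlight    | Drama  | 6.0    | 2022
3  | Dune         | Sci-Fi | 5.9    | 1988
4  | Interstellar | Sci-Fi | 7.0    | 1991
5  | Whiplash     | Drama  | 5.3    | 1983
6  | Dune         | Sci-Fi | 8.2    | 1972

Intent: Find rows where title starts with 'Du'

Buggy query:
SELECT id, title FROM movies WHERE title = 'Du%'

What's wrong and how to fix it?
Bug: Wildcards only work with LIKE; '=' treats '%' as a literal character

Fix: Use LIKE for wildcard pattern matching

Corrected query:
SELECT id, title FROM movies WHERE title LIKE 'Du%'

Result:
id | title
---+------
3  | Dune 
6  | Dune 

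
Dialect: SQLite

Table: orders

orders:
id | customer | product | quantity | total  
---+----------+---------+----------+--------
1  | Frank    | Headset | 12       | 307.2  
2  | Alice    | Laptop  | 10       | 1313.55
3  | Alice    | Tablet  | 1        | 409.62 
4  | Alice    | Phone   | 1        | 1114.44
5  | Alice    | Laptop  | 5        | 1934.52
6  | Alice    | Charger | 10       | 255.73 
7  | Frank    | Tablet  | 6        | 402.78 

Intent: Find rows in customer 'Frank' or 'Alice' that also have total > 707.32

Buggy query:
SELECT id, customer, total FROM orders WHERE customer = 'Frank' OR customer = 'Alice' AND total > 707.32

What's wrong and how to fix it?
Bug: AND binds tighter than OR, so this parses as customer = 'Frank' OR (customer = 'Alice' AND total > 707.32)

Fix: Add parentheses around the OR so the AND applies to both alternatives

Corrected query:
SELECT id, customer, total FROM orders WHERE (customer = 'Frank' OR customer = 'Alice') AND total > 707.32

Result:
id | customer | total  
---+----------+--------
2  | Alice    | 1313.55
4  | Alice    | 1114.44
5  | Alice    | 1934.52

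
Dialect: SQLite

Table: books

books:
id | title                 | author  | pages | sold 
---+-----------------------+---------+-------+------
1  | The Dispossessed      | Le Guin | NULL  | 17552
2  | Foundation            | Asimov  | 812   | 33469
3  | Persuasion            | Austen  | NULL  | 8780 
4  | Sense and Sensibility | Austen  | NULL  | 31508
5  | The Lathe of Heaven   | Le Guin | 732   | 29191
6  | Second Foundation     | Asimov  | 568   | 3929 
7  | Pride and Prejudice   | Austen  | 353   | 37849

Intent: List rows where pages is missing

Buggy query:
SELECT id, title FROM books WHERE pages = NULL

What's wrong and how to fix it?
Bug: Comparing to NULL with '=' never matches; NULL = NULL is unknown, not true

Fix: Replace '= NULL' with 'IS NULL'

Corrected query:
SELECT id, title FROM books WHERE pages IS NULL

Result:
id | title                
---+----------------------
1  | The Dispossessed     
3  | Persuasion           
4  | Sense and Sensibility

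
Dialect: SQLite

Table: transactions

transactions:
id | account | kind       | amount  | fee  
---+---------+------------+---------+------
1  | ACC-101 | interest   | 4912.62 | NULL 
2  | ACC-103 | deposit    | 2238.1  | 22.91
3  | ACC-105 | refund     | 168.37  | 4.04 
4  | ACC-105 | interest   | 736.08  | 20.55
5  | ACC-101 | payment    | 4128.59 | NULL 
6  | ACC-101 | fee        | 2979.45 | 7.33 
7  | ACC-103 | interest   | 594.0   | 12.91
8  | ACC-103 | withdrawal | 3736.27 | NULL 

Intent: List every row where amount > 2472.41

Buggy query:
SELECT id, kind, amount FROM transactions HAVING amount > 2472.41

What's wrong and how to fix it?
Bug: This is a non-aggregate query (no GROUP BY, no aggregates), so in SQLite the HAVING clause is invalid here; a row-level condition belongs in WHERE

Fix: Replace HAVING with WHERE since the condition applies to individual rows

Corrected query:
SELECT id, kind, amount FROM transactions WHERE amount > 2472.41

Result:
id | kind       | amount 
---+------------+--------
1  | interest   | 4912.62
5  | payment    | 4128.59
6  | fee        | 2979.45
8  | withdrawal | 3736.27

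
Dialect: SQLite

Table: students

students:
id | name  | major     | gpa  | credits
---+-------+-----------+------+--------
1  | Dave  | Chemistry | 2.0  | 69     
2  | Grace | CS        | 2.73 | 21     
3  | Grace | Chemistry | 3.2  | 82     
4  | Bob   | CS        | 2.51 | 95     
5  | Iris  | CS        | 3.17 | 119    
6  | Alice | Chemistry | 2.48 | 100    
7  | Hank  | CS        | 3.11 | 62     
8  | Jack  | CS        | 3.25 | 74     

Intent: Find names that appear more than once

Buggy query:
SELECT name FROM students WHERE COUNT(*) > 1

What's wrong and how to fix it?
Bug: WHERE can't reference COUNT(*); aggregates are computed after WHERE

Fix: GROUP BY name, then filter groups with HAVING COUNT(*) > 1

Corrected query:
SELECT name FROM students GROUP BY name HAVING COUNT(*) > 1

Result:
name 
-----
Grace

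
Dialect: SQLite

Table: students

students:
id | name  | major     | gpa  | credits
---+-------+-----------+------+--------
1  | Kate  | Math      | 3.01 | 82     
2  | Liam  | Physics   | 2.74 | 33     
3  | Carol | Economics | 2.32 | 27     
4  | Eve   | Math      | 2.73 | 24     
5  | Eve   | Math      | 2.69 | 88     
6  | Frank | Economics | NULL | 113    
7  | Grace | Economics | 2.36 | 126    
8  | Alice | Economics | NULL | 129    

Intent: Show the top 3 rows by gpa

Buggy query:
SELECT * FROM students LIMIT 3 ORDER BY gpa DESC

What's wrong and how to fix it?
Bug: ORDER BY cannot follow LIMIT; LIMIT is the final clause

Fix: Swap the clauses: ORDER BY first, then LIMIT

Corrected query:
SELECT * FROM students ORDER BY gpa DESC LIMIT 3

Result:
id | name | major   | gpa  | credits
---+------+---------+------+--------
1  | Kate | Math    | 3.01 | 82     
2  | Liam | Physics | 2.74 | 33     
4  | Eve  | Math    | 2.73 | 24     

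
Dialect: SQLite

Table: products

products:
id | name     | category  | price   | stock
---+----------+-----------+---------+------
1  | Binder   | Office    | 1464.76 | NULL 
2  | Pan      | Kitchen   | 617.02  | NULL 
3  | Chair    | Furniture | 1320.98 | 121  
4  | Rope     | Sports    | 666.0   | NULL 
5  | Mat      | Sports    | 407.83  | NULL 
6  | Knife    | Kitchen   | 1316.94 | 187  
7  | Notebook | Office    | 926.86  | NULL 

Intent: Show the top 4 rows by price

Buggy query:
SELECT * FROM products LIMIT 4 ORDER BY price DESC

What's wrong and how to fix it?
Bug: LIMIT must come after ORDER BY

Fix: Swap the clauses: ORDER BY first, then LIMIT

Corrected query:
SELECT * FROM products ORDER BY price DESC LIMIT 4

Result:
id | name     | category  | price   | stock
---+----------+-----------+---------+------
1  | Binder   | Office    | 1464.76 | NULL 
3  | Chair    | Furniture | 1320.98 | 121  
6  | Knife    | Kitchen   | 1316.94 | 187  
7  | Notebook | Office    | 926.86  | NULL 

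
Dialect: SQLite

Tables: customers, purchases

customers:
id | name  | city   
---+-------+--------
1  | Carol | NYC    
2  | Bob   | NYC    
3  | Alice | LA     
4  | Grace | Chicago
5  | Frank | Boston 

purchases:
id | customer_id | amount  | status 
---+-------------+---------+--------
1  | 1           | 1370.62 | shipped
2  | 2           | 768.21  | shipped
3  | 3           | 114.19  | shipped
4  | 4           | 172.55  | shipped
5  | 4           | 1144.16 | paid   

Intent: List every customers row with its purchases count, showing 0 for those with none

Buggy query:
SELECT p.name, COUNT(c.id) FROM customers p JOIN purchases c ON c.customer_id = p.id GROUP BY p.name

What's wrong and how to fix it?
Bug: An inner join excludes parents with zero children

Fix: Use LEFT JOIN so parents without children still appear (COUNT(c.id) gives 0)

Corrected query:
SELECT p.name, COUNT(c.id) FROM customers p LEFT JOIN purchases c ON c.customer_id = p.id GROUP BY p.name

Result:
name  | COUNT(c.id)
------+------------
Alice | 1          
Bob   | 1          
Carol | 1          
Frank | 0          
Grace | 2          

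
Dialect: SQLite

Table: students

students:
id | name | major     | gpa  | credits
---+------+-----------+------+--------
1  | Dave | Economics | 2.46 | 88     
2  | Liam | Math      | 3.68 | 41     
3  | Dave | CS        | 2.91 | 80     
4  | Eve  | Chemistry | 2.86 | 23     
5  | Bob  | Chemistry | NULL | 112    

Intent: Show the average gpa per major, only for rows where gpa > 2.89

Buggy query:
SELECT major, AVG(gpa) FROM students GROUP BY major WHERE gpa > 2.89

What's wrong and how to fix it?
Bug: WHERE cannot follow GROUP BY

Fix: Move the WHERE clause before GROUP BY

Corrected query:
SELECT major, AVG(gpa) FROM students WHERE gpa > 2.89 GROUP BY major

Result:
major | AVG(gpa)
------+---------
CS    | 2.91    
Math  | 3.68    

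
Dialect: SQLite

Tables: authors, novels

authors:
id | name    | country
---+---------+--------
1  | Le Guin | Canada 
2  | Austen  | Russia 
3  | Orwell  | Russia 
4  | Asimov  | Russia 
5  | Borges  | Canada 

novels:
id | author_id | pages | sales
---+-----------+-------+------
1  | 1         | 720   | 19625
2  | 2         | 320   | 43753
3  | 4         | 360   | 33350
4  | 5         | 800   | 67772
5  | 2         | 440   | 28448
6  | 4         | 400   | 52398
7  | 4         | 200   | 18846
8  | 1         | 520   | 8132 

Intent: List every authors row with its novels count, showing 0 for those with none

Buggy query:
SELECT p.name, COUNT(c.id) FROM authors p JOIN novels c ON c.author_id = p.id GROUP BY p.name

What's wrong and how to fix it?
Bug: INNER JOIN drops authors rows that have no matching novels rows

Fix: Use LEFT JOIN so parents without children still appear (COUNT(c.id) gives 0)

Corrected query:
SELECT p.name, COUNT(c.id) FROM authors p LEFT JOIN novels c ON c.author_id = p.id GROUP BY p.name

Result:
name    | COUNT(c.id)
--------+------------
Asimov  | 3          
Austen  | 2          
Borges  | 1          
Le Guin | 2          
Orwell  | 0          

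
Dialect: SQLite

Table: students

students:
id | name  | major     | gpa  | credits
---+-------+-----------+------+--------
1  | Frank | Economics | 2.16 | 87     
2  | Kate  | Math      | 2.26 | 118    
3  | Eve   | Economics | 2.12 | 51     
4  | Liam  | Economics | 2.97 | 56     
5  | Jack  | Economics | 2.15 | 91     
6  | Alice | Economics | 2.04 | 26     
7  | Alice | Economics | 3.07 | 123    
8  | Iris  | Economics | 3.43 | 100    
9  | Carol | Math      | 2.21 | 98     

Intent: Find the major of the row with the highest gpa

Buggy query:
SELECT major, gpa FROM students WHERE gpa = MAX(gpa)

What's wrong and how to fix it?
Bug: WHERE is evaluated per row; an aggregate over the whole table isn't defined there

Fix: Wrap MAX in a scalar subquery so WHERE compares against a single value

Corrected query:
SELECT major, gpa FROM students WHERE gpa = (SELECT MAX(gpa) FROM students)

Result:
major     | gpa 
----------+-----
Economics | 3.43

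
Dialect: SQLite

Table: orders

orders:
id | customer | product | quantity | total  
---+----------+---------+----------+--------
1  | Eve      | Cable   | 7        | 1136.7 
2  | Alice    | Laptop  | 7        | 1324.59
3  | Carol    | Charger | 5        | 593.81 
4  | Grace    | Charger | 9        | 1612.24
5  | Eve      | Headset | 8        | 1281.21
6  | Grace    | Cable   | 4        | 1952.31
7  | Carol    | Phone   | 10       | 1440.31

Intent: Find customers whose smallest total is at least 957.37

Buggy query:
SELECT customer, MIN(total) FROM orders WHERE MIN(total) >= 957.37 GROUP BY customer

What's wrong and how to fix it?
Bug: MIN() in WHERE is a misuse of aggregate

Fix: Replace WHERE with HAVING after the GROUP BY

Corrected query:
SELECT customer, MIN(total) FROM orders GROUP BY customer HAVING MIN(total) >= 957.37

Result:
customer | MIN(total)
---------+-----------
Alice    | 1324.59   
Eve      | 1136.7    
Grace    | 1612.24   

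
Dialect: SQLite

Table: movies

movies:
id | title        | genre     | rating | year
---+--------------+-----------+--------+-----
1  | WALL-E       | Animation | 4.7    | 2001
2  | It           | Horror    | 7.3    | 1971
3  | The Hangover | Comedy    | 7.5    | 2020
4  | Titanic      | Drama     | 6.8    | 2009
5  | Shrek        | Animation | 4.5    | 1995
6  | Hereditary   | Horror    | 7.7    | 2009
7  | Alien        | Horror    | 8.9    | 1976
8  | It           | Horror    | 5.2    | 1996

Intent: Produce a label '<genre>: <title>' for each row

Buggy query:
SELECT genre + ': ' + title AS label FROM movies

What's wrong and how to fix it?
Bug: SQLite uses || for string concatenation; + coerces text to numbers (yielding 0)

Fix: Replace + with || to concatenate text

Corrected query:
SELECT genre || ': ' || title AS label FROM movies

Result:
label               
--------------------
Animation: WALL-E   
Horror: It          
Comedy: The Hangover
Drama: Titanic      
Animation: Shrek    
Horror: Hereditary  
Horror: Alien       
Horror: It          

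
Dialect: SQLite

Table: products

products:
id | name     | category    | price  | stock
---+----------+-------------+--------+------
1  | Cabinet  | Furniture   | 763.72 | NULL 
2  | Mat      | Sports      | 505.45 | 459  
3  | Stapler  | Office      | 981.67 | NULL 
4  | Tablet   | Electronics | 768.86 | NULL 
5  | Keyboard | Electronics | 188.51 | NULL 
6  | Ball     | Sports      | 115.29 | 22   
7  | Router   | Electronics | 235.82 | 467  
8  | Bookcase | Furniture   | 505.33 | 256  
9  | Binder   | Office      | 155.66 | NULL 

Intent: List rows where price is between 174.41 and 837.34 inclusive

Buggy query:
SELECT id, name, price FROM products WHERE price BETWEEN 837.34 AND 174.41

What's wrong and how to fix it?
Bug: The bounds are reversed; BETWEEN a AND b requires a <= b to match anything

Fix: Swap the bounds so the smaller value comes first

Corrected query:
SELECT id, name, price FROM products WHERE price BETWEEN 174.41 AND 837.34

Result:
id | name     | price 
---+----------+-------
1  | Cabinet  | 763.72
2  | Mat      | 505.45
4  | Tablet   | 768.86
5  | Keyboard | 188.51
7  | Router   | 235.82
8  | Bookcase | 505.33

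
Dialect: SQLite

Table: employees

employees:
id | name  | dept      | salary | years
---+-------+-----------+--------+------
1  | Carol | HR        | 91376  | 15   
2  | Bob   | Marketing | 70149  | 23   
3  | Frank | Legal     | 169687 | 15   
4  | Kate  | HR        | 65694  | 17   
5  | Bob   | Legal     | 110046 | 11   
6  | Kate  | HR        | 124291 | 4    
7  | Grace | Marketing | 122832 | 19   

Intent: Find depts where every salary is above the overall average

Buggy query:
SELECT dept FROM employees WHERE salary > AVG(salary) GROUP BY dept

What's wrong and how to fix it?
Bug: WHERE evaluates per row before aggregation, so AVG() is unavailable

Fix: Compute the overall average in a scalar subquery and compare each group's MIN against it in HAVING

Corrected query:
SELECT dept FROM employees GROUP BY dept HAVING MIN(salary) > (SELECT AVG(salary) FROM employees)

Result:
dept 
-----
Legal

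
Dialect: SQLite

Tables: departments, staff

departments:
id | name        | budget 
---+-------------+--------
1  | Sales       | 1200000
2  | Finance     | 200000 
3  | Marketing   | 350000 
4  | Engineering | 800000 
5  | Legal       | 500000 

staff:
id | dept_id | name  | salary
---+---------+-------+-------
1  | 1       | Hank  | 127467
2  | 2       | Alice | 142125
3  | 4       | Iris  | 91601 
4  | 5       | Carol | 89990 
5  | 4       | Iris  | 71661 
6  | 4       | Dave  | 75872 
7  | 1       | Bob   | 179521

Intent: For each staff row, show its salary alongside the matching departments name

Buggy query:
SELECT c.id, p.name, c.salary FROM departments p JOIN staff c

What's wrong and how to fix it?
Bug: JOIN with no ON clause produces a cartesian product; every staff row pairs with every departments row

Fix: Specify the join condition linking the foreign key to the parent id

Corrected query:
SELECT c.id, p.name, c.salary FROM departments p JOIN staff c ON c.dept_id = p.id

Result:
id | name        | salary
---+-------------+-------
1  | Sales       | 127467
2  | Finance     | 142125
3  | Engineering | 91601 
4  | Legal       | 89990 
5  | Engineering | 71661 
6  | Engineering | 75872 
7  | Sales       | 179521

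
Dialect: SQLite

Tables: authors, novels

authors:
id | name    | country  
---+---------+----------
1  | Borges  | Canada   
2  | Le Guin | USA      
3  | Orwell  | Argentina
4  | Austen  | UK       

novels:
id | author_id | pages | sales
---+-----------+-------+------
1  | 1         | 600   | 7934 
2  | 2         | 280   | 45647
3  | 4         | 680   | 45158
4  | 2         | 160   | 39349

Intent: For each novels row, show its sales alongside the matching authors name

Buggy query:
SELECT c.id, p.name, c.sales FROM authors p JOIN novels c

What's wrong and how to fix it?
Bug: JOIN with no ON clause produces a cartesian product; every novels row pairs with every authors row

Fix: Add ON c.author_id = p.id to the JOIN

Corrected query:
SELECT c.id, p.name, c.sales FROM authors p JOIN novels c ON c.author_id = p.id

Result:
id | name    | sales
---+---------+------
1  | Borges  | 7934 
2  | Le Guin | 45647
3  | Austen  | 45158
4  | Le Guin | 39349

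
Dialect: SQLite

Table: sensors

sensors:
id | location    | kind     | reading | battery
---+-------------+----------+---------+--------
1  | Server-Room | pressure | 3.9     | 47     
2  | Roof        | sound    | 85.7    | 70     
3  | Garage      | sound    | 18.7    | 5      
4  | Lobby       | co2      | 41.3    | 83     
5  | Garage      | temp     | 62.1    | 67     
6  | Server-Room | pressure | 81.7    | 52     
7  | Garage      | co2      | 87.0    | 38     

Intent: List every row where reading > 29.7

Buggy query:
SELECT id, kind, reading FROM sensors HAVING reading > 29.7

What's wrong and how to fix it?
Bug: This is a non-aggregate query (no GROUP BY, no aggregates), so in SQLite the HAVING clause is invalid here; a row-level condition belongs in WHERE

Fix: Replace HAVING with WHERE since the condition applies to individual rows

Corrected query:
SELECT id, kind, reading FROM sensors WHERE reading > 29.7

Result:
id | kind     | reading
---+----------+--------
2  | sound    | 85.7   
4  | co2      | 41.3   
5  | temp     | 62.1   
6  | pressure | 81.7   
7  | co2      | 87     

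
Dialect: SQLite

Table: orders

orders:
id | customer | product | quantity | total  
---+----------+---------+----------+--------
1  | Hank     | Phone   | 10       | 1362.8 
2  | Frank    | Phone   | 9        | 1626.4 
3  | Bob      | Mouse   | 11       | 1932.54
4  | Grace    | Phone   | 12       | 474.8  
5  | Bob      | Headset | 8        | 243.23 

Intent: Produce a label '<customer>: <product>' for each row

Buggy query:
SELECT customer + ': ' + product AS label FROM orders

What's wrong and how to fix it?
Bug: '+' is numeric addition; on text columns SQLite converts them to 0 instead of concatenating

Fix: Replace + with || to concatenate text

Corrected query:
SELECT customer || ': ' || product AS label FROM orders

Result:
label       
------------
Hank: Phone 
Frank: Phone
Bob: Mouse  
Grace: Phone
Bob: Headset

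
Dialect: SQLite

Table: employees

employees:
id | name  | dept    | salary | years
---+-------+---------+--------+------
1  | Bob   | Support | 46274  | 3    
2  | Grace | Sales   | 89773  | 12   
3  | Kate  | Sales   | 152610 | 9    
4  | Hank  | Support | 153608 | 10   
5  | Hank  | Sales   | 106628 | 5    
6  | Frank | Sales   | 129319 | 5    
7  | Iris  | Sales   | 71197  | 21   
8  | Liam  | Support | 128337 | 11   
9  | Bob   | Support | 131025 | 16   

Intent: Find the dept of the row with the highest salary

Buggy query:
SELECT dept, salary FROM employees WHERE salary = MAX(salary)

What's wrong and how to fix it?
Bug: MAX(salary) is an aggregate and cannot be used directly in WHERE

Fix: Use a subquery: WHERE salary = (SELECT MAX(salary) FROM employees)

Corrected query:
SELECT dept, salary FROM employees WHERE salary = (SELECT MAX(salary) FROM employees)

Result:
dept    | salary
--------+-------
Support | 153608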